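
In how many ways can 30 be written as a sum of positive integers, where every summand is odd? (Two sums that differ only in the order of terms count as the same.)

Enumerating by decreasing first part gives 296 partitions in all.

296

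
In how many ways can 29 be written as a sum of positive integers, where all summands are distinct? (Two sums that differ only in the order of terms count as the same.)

256

A full systematic count gives 256.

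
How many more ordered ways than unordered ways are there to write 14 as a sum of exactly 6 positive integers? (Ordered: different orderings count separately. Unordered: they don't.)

1267

Ordered (compositions into 6 parts): C(13,5) = 1287.
Partitions of 14 into exactly 6 parts: 20.
Difference: 1287 − 20 = 1267.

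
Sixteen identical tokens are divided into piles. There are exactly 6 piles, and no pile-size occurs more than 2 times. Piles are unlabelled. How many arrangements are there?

They are:
7+3+2+2+1+1
6+4+2+2+1+1
6+3+3+2+1+1
5+5+2+2+1+1
5+4+3+2+1+1
5+3+3+2+2+1
4+4+3+3+1+1
4+4+3+2+2+1
That's 8 in total.

8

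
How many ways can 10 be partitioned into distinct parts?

10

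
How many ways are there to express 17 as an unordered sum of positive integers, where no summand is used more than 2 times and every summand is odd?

Listing the qualifying partitions of 17:
17
1+1+15
1+3+13
1+5+11
3+3+11
1+7+9
3+5+9
1+1+3+3+9
3+7+7
5+5+7
1+1+3+5+7
1+3+3+5+5
That's 12 in total.

12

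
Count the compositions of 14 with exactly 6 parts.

1287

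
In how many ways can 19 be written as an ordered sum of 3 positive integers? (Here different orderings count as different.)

A composition of 19 into 3 positive parts is chosen by placing 2 dividers among the 18 gaps between 19 units: C(18,2) = 153.

153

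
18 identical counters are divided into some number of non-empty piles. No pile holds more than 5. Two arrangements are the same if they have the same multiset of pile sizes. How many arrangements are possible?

141

Direct enumeration gives 141 partitions.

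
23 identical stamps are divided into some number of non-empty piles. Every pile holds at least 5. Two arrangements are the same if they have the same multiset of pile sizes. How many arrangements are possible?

21

They are:
23
18, 5
17, 6
16, 7
15, 8
14, 9
13, 10
13, 5, 5
12, 11
12, 6, 5
11, 7, 5
11, 6, 6
10, 8, 5
10, 7, 6
9, 9, 5
9, 8, 6
9, 7, 7
8, 8, 7
8, 5, 5, 5
7, 6, 5, 5
6, 6, 6, 5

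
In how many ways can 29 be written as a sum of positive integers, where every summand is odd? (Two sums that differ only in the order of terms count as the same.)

Counting exhaustively, 256 partitions satisfy the conditions.

256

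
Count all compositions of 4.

8

The number of compositions of n is 2^(n−1); here 2^3 = 8.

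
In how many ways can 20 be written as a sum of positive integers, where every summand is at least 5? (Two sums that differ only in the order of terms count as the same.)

13

The partitions of 20 that satisfy the conditions:
20
15,5
14,6
13,7
12,8
11,9
10,10
10,5,5
9,6,5
8,7,5
8,6,6
7,7,6
5,5,5,5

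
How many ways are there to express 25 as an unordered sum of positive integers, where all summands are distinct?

142

Systematic enumeration (by largest part, then next-largest, …) yields 142.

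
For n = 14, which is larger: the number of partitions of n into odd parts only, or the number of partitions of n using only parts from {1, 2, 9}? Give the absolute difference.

11

Partitions of 14 into odd parts only: 22.
Partitions of 14 using only parts from {1, 2, 9}: 11.
|22 − 11| = 11.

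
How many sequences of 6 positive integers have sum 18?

6188

Place 5 bars in the 17 internal gaps of a row of 18 dots: C(17,5) = 6188.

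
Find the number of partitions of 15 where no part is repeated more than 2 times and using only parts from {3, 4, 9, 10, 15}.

2

They are:
15
3,3,9
Counting gives 2.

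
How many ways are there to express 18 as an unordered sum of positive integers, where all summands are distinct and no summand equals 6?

34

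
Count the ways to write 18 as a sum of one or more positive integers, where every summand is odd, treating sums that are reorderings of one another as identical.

46

A partial list (first 12 by largest part):
17+1
15+3
15+1+1+1
13+5
13+3+1+1
13+1+1+1+1+1
11+7
11+5+1+1
11+3+3+1
11+3+1+1+1+1
11+1+1+1+1+1+1+1
9+9
…and 34 more, for 46 total.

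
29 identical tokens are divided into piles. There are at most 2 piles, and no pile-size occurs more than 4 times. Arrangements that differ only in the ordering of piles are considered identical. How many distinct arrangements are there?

15

Enumerating:
29
28 + 1
27 + 2
26 + 3
25 + 4
24 + 5
23 + 6
22 + 7
21 + 8
20 + 9
19 + 10
18 + 11
17 + 12
16 + 13
15 + 14
Counting gives 15.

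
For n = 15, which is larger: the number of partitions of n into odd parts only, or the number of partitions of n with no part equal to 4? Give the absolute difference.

Partitions of 15 into odd parts only: 27.
Partitions of 15 with no part equal to 4: 120.
|27 − 120| = 93.

93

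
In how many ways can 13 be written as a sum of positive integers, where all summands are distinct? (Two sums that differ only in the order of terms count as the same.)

The partitions of 13 that satisfy the conditions:
13
12+1
11+2
10+3
10+2+1
9+4
9+3+1
8+5
8+4+1
8+3+2
7+6
7+5+1
7+4+2
7+3+2+1
6+5+2
6+4+3
6+4+2+1
5+4+3+1

18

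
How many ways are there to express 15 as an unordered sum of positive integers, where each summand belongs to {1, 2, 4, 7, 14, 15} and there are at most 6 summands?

The partitions of 15 that satisfy the conditions:
15
14 + 1
7 + 7 + 1
7 + 4 + 4
7 + 4 + 2 + 2
7 + 4 + 2 + 1 + 1
7 + 4 + 1 + 1 + 1 + 1
7 + 2 + 2 + 2 + 2
7 + 2 + 2 + 2 + 1 + 1
4 + 4 + 4 + 2 + 1
4 + 4 + 4 + 1 + 1 + 1
4 + 4 + 2 + 2 + 2 + 1

12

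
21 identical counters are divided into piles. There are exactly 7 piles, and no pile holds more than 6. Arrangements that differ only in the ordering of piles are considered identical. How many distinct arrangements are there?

43

A partial list (first 12 by largest part):
1+1+1+1+5+6+6
1+1+1+2+4+6+6
1+1+1+3+3+6+6
1+1+2+2+3+6+6
1+2+2+2+2+6+6
1+1+1+2+5+5+6
1+1+1+3+4+5+6
1+1+2+2+4+5+6
1+1+2+3+3+5+6
1+2+2+2+3+5+6
2+2+2+2+2+5+6
1+1+1+4+4+4+6
…and 31 more, for 43 total.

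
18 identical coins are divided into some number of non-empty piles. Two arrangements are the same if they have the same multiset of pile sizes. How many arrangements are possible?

Counting exhaustively, 385 partitions satisfy the conditions.

385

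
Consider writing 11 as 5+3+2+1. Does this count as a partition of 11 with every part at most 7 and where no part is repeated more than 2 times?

Yes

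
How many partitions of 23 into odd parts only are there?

104

A full systematic count gives 104.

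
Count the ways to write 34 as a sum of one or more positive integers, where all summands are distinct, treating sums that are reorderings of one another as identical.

512

A full systematic count gives 512.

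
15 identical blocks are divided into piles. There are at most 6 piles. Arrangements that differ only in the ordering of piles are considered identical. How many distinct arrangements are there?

A full systematic count gives 110.

110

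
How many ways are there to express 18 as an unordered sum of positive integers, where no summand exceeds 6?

199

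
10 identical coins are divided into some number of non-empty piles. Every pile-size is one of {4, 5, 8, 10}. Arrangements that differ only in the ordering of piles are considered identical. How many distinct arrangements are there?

2

Enumerating:
10
5 + 5
That's 2 in total.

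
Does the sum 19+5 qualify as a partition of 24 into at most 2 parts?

The parts sum to 24, and the condition 'there are at most 2 summands' holds.

Yes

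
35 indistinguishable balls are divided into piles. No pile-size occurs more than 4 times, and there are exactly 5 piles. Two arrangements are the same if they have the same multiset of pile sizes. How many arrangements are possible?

There are 673 such partitions.

673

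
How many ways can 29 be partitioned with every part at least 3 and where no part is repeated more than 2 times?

Enumerating by decreasing first part gives 180 partitions in all.

180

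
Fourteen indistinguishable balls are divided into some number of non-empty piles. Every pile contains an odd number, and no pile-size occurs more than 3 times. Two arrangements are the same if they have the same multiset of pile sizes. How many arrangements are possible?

They are:
13, 1
11, 3
11, 1, 1, 1
9, 5
9, 3, 1, 1
7, 7
7, 5, 1, 1
7, 3, 3, 1
5, 5, 3, 1
5, 3, 3, 3
5, 3, 3, 1, 1, 1

11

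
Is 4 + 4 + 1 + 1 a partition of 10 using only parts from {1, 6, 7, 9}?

No

The parts sum to 10, and the condition 'each summand belongs to {1, 6, 7, 9}' is violated.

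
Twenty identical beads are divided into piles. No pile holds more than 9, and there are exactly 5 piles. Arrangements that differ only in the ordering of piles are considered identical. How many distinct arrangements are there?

57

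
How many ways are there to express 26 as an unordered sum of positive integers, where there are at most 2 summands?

Enumerating:
26
25 + 1
24 + 2
23 + 3
22 + 4
21 + 5
20 + 6
19 + 7
18 + 8
17 + 9
16 + 10
15 + 11
14 + 12
13 + 13
That's 14 in total.

14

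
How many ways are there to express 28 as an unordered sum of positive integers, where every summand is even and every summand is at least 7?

7

Listing the qualifying partitions of 28:
28
20+8
18+10
16+12
14+14
12+8+8
10+10+8
Counting gives 7.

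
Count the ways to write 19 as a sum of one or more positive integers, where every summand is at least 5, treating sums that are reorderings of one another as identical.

10

They are:
19
14 + 5
13 + 6
12 + 7
11 + 8
10 + 9
9 + 5 + 5
8 + 6 + 5
7 + 7 + 5
7 + 6 + 6
That's 10 in total.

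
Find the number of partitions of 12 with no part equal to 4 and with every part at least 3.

6

Enumerating:
12
9,3
7,5
6,6
6,3,3
3,3,3,3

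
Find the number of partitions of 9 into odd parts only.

8

The partitions of 9 that satisfy the conditions:
9
7, 1, 1
5, 3, 1
5, 1, 1, 1, 1
3, 3, 3
3, 3, 1, 1, 1
3, 1, 1, 1, 1, 1, 1
1, 1, 1, 1, 1, 1, 1, 1, 1
Counting gives 8.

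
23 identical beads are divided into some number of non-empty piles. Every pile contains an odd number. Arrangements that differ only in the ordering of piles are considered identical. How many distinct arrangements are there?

There are 104 such partitions.

104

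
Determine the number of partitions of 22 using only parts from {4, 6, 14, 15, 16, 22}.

5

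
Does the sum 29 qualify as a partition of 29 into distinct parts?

The parts sum to 29, and the condition 'all summands are distinct' holds.

Yes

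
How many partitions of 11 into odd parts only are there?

12

They are:
11
9, 1, 1
7, 3, 1
7, 1, 1, 1, 1
5, 5, 1
5, 3, 3
5, 3, 1, 1, 1
5, 1, 1, 1, 1, 1, 1
3, 3, 3, 1, 1
3, 3, 1, 1, 1, 1, 1
3, 1, 1, 1, 1, 1, 1, 1, 1
1, 1, 1, 1, 1, 1, 1, 1, 1, 1, 1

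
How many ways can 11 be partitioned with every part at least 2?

14

Enumerating:
11
9+2
8+3
7+4
7+2+2
6+5
6+3+2
5+4+2
5+3+3
5+2+2+2
4+4+3
4+3+2+2
3+3+3+2
3+2+2+2+2
That's 14 in total.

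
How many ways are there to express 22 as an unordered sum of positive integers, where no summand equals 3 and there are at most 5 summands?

161

A full systematic count gives 161.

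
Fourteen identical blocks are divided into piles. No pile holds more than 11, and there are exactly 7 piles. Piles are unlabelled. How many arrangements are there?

Enumerating:
8,1,1,1,1,1,1
7,2,1,1,1,1,1
6,3,1,1,1,1,1
6,2,2,1,1,1,1
5,4,1,1,1,1,1
5,3,2,1,1,1,1
5,2,2,2,1,1,1
4,4,2,1,1,1,1
4,3,3,1,1,1,1
4,3,2,2,1,1,1
4,2,2,2,2,1,1
3,3,3,2,1,1,1
3,3,2,2,2,1,1
3,2,2,2,2,2,1
2,2,2,2,2,2,2
That's 15 in total.

15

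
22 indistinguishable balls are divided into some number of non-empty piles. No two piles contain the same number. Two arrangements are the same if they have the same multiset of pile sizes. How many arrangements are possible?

89

Counting exhaustively, 89 partitions satisfy the conditions.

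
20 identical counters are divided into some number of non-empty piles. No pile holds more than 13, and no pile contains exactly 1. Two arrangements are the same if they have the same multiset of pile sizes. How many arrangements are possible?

126

A full systematic count gives 126.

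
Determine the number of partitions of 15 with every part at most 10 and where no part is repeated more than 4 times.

Counting exhaustively, 115 partitions satisfy the conditions.

115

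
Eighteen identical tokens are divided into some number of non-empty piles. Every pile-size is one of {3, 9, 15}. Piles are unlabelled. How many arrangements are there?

Listing the qualifying partitions of 18:
15 + 3
9 + 9
9 + 3 + 3 + 3
3 + 3 + 3 + 3 + 3 + 3

4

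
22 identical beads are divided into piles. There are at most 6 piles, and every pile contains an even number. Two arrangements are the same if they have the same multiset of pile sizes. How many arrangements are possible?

There are too many to list fully; the first 12 (by largest part) are:
22
20+2
18+4
18+2+2
16+6
16+4+2
16+2+2+2
14+8
14+6+2
14+4+4
14+4+2+2
14+2+2+2+2
…and 32 more, for 44 total.

44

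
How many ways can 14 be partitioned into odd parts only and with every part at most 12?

21

They are:
11+3
11+1+1+1
9+5
9+3+1+1
9+1+1+1+1+1
7+7
7+5+1+1
7+3+3+1
7+3+1+1+1+1
7+1+1+1+1+1+1+1
5+5+3+1
5+5+1+1+1+1
5+3+3+3
5+3+3+1+1+1
5+3+1+1+1+1+1+1
5+1+1+1+1+1+1+1+1+1
3+3+3+3+1+1
3+3+3+1+1+1+1+1
3+3+1+1+1+1+1+1+1+1
3+1+1+1+1+1+1+1+1+1+1+1
1+1+1+1+1+1+1+1+1+1+1+1+1+1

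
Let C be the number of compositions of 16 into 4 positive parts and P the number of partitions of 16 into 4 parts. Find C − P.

421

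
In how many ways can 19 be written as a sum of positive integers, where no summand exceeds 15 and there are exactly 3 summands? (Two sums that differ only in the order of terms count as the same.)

28

A partial list (first 12 by largest part):
15+3+1
15+2+2
14+4+1
14+3+2
13+5+1
13+4+2
13+3+3
12+6+1
12+5+2
12+4+3
11+7+1
11+6+2
…and 16 more, for 28 total.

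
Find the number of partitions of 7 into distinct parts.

Listing the qualifying partitions of 7:
7
6,1
5,2
4,3
4,2,1

5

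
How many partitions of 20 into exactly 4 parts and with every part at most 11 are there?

48

A partial list (first 12 by largest part):
11 + 7 + 1 + 1
11 + 6 + 2 + 1
11 + 5 + 3 + 1
11 + 5 + 2 + 2
11 + 4 + 4 + 1
11 + 4 + 3 + 2
11 + 3 + 3 + 3
10 + 8 + 1 + 1
10 + 7 + 2 + 1
10 + 6 + 3 + 1
10 + 6 + 2 + 2
10 + 5 + 4 + 1
…and 36 more, for 48 total.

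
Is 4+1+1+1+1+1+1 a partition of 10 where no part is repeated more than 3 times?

The parts sum to 10, and the condition 'no summand is used more than 3 times' is violated.

No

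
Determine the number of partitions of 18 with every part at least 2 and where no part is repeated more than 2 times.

55

A partial list (first 12 by largest part):
18
16,2
15,3
14,4
14,2,2
13,5
13,3,2
12,6
12,4,2
12,3,3
11,7
11,5,2
…and 43 more, for 55 total.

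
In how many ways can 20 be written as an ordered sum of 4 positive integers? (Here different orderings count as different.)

By stars and bars with positive parts, the count is C(19,3) = 969.

969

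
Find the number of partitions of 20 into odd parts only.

There are too many to list fully; the first 12 (by largest part) are:
19,1
17,3
17,1,1,1
15,5
15,3,1,1
15,1,1,1,1,1
13,7
13,5,1,1
13,3,3,1
13,3,1,1,1,1
13,1,1,1,1,1,1,1
11,9
…and 52 more, for 64 total.

64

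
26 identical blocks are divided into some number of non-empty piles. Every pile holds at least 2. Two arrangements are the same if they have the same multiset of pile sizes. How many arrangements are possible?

478

Systematic enumeration (by largest part, then next-largest, …) yields 478.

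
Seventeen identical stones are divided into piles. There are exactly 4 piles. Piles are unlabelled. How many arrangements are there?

39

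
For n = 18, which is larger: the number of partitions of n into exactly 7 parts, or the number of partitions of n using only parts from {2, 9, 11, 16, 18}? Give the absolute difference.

45

Partitions of 18 into exactly 7 parts: 49.
Partitions of 18 using only parts from {2, 9, 11, 16, 18}: 4.
|49 − 4| = 45.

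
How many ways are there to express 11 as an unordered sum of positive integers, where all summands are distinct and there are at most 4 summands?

12

They are:
11
10, 1
9, 2
8, 3
8, 2, 1
7, 4
7, 3, 1
6, 5
6, 4, 1
6, 3, 2
5, 4, 2
5, 3, 2, 1
That's 12 in total.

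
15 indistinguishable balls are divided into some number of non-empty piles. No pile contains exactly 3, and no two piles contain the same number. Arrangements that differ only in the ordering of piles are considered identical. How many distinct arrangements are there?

17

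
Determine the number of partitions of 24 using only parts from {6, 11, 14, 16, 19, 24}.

2

They are:
24
6 + 6 + 6 + 6
Counting gives 2.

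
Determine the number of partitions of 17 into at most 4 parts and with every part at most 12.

A partial list (first 12 by largest part):
12 + 5
12 + 4 + 1
12 + 3 + 2
12 + 3 + 1 + 1
12 + 2 + 2 + 1
11 + 6
11 + 5 + 1
11 + 4 + 2
11 + 4 + 1 + 1
11 + 3 + 3
11 + 3 + 2 + 1
11 + 2 + 2 + 2
…and 49 more, for 61 total.

61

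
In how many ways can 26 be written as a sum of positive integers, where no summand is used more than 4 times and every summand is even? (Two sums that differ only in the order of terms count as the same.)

76

There are 76 such partitions.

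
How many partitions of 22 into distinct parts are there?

Systematic enumeration (by largest part, then next-largest, …) yields 89.

89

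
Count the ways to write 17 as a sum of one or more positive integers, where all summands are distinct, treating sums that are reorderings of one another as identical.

There are too many to list fully; the first 12 (by largest part) are:
17
1, 16
2, 15
3, 14
1, 2, 14
4, 13
1, 3, 13
5, 12
1, 4, 12
2, 3, 12
6, 11
1, 5, 11
…and 26 more, for 38 total.

38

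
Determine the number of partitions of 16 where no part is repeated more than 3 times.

132

Counting exhaustively, 132 partitions satisfy the conditions.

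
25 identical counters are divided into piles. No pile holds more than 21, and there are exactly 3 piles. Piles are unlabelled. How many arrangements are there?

A partial list (first 12 by largest part):
21, 3, 1
21, 2, 2
20, 4, 1
20, 3, 2
19, 5, 1
19, 4, 2
19, 3, 3
18, 6, 1
18, 5, 2
18, 4, 3
17, 7, 1
17, 6, 2
…and 38 more, for 50 total.

50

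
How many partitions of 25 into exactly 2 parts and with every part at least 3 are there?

10

Enumerating:
22 + 3
21 + 4
20 + 5
19 + 6
18 + 7
17 + 8
16 + 9
15 + 10
14 + 11
13 + 12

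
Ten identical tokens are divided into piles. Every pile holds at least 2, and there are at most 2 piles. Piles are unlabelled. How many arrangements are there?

The partitions of 10 that satisfy the conditions:
10
8+2
7+3
6+4
5+5

5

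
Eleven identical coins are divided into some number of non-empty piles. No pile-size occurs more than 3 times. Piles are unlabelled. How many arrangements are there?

A partial list (first 12 by largest part):
11
10, 1
9, 2
9, 1, 1
8, 3
8, 2, 1
8, 1, 1, 1
7, 4
7, 3, 1
7, 2, 2
7, 2, 1, 1
6, 5
…and 26 more, for 38 total.

38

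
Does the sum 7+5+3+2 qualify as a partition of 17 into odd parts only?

No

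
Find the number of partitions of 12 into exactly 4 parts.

Listing the qualifying partitions of 12:
1,1,1,9
1,1,2,8
1,1,3,7
1,2,2,7
1,1,4,6
1,2,3,6
2,2,2,6
1,1,5,5
1,2,4,5
1,3,3,5
2,2,3,5
1,3,4,4
2,2,4,4
2,3,3,4
3,3,3,3

15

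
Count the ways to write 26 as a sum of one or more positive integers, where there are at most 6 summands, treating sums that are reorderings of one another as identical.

709

Direct enumeration gives 709 partitions.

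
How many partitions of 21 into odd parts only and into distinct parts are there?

8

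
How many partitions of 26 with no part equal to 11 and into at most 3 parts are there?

62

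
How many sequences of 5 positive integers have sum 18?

By stars and bars with positive parts, the count is C(17,4) = 2380.

2380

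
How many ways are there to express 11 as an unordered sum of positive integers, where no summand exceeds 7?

49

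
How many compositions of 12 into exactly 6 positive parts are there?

Equivalently, choose which 5 of the 11 gaps become plus signs: C(11,5) = 462.

462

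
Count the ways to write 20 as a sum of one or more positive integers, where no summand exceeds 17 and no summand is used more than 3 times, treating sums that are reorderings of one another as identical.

A full systematic count gives 316.

316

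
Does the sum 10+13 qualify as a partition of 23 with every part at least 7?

The parts sum to 23, and the condition 'every summand is at least 7' holds.

Yes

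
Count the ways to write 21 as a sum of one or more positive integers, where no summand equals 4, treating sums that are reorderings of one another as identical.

495

Counting exhaustively, 495 partitions satisfy the conditions.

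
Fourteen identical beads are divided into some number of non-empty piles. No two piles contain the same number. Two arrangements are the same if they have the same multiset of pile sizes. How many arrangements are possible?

22

The partitions of 14 that satisfy the conditions:
14
1 + 13
2 + 12
3 + 11
1 + 2 + 11
4 + 10
1 + 3 + 10
5 + 9
1 + 4 + 9
2 + 3 + 9
6 + 8
1 + 5 + 8
2 + 4 + 8
1 + 2 + 3 + 8
1 + 6 + 7
2 + 5 + 7
3 + 4 + 7
1 + 2 + 4 + 7
3 + 5 + 6
1 + 2 + 5 + 6
1 + 3 + 4 + 6
2 + 3 + 4 + 5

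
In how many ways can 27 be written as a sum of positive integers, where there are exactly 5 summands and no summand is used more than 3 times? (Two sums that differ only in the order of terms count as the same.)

There are 249 such partitions.

249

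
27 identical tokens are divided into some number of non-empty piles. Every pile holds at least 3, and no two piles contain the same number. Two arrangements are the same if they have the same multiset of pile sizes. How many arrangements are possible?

59

There are too many to list fully; the first 12 (by largest part) are:
27
24,3
23,4
22,5
21,6
20,7
20,4,3
19,8
19,5,3
18,9
18,6,3
18,5,4
…and 47 more, for 59 total.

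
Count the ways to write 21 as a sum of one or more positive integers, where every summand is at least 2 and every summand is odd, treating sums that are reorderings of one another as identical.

The partitions of 21 that satisfy the conditions:
21
15 + 3 + 3
13 + 5 + 3
11 + 7 + 3
11 + 5 + 5
9 + 9 + 3
9 + 7 + 5
9 + 3 + 3 + 3 + 3
7 + 7 + 7
7 + 5 + 3 + 3 + 3
5 + 5 + 5 + 3 + 3
3 + 3 + 3 + 3 + 3 + 3 + 3

12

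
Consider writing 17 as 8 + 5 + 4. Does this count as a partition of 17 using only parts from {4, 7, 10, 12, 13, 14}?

No

The parts sum to 17, and the condition 'each summand belongs to {4, 7, 10, 12, 13, 14}' is violated.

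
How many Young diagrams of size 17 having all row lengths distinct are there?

A partial list (first 12 by largest part):
17
16,1
15,2
14,3
14,2,1
13,4
13,3,1
12,5
12,4,1
12,3,2
11,6
11,5,1
…and 26 more, for 38 total.

38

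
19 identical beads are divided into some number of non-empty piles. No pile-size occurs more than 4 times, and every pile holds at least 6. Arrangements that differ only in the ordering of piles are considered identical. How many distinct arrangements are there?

They are:
19
13,6
12,7
11,8
10,9
7,6,6
Counting gives 6.

6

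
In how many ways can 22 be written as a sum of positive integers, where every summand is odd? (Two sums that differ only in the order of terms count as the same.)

89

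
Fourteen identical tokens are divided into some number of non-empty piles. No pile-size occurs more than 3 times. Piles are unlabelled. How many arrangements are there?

82

Systematic enumeration (by largest part, then next-largest, …) yields 82.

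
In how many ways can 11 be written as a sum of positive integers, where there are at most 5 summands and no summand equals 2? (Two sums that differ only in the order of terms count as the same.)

19

Listing the qualifying partitions of 11:
11
10,1
9,1,1
8,3
8,1,1,1
7,4
7,3,1
7,1,1,1,1
6,5
6,4,1
6,3,1,1
5,5,1
5,4,1,1
5,3,3
5,3,1,1,1
4,4,3
4,4,1,1,1
4,3,3,1
3,3,3,1,1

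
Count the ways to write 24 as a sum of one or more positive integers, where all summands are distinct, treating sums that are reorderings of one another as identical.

Counting exhaustively, 122 partitions satisfy the conditions.

122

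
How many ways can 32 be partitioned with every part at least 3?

468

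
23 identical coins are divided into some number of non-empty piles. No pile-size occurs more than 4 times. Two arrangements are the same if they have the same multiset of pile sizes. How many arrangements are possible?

769

Systematic enumeration (by largest part, then next-largest, …) yields 769.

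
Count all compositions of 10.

512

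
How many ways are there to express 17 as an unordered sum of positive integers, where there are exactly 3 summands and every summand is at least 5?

2

Enumerating:
7,5,5
6,6,5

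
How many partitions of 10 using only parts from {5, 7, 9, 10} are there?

2

Listing the qualifying partitions of 10:
10
5 + 5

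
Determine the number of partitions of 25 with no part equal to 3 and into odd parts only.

A partial list (first 12 by largest part):
25
23 + 1 + 1
21 + 1 + 1 + 1 + 1
19 + 5 + 1
19 + 1 + 1 + 1 + 1 + 1 + 1
17 + 7 + 1
17 + 5 + 1 + 1 + 1
17 + 1 + 1 + 1 + 1 + 1 + 1 + 1 + 1
15 + 9 + 1
15 + 7 + 1 + 1 + 1
15 + 5 + 5
15 + 5 + 1 + 1 + 1 + 1 + 1
…and 41 more, for 53 total.

53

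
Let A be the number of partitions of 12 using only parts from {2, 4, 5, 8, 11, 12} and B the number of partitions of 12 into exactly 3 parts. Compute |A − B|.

Partitions of 12 using only parts from {2, 4, 5, 8, 11, 12}: 8.
Partitions of 12 into exactly 3 parts: 12.
|8 − 12| = 4.

4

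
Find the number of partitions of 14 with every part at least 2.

34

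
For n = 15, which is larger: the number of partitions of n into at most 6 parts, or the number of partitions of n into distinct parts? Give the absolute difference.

83

Partitions of 15 into at most 6 parts: 110.
Partitions of 15 into distinct parts: 27.
|110 − 27| = 83.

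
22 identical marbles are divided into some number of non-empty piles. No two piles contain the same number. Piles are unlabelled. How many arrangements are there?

Direct enumeration gives 89 partitions.

89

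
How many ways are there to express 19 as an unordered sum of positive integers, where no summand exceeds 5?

164

There are 164 such partitions.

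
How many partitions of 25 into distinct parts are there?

There are 142 such partitions.

142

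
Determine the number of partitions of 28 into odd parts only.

A full systematic count gives 222.

222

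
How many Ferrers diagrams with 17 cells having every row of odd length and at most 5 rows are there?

They are:
17
15, 1, 1
13, 3, 1
13, 1, 1, 1, 1
11, 5, 1
11, 3, 3
11, 3, 1, 1, 1
9, 7, 1
9, 5, 3
9, 5, 1, 1, 1
9, 3, 3, 1, 1
7, 7, 3
7, 7, 1, 1, 1
7, 5, 5
7, 5, 3, 1, 1
7, 3, 3, 3, 1
5, 5, 5, 1, 1
5, 5, 3, 3, 1
5, 3, 3, 3, 3

19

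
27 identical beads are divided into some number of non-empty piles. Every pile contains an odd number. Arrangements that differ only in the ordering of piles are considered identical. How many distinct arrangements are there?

192

A full systematic count gives 192.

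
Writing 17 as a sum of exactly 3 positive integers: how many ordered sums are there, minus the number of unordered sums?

96

Compositions: C(16,2) = 120.
Unordered (partitions into 3 parts): 24.
Difference: 120 − 24 = 96.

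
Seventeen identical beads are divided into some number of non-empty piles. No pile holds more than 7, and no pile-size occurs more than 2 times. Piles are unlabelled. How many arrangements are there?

49

A partial list (first 12 by largest part):
7 + 7 + 3
7 + 7 + 2 + 1
7 + 6 + 4
7 + 6 + 3 + 1
7 + 6 + 2 + 2
7 + 6 + 2 + 1 + 1
7 + 5 + 5
7 + 5 + 4 + 1
7 + 5 + 3 + 2
7 + 5 + 3 + 1 + 1
7 + 5 + 2 + 2 + 1
7 + 4 + 4 + 2
…and 37 more, for 49 total.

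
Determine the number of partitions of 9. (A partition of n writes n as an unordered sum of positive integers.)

30

A partial list (first 12 by largest part):
9
8+1
7+2
7+1+1
6+3
6+2+1
6+1+1+1
5+4
5+3+1
5+2+2
5+2+1+1
5+1+1+1+1
…and 18 more, for 30 total.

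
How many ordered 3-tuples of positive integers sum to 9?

28

Place 2 bars in the 8 internal gaps of a row of 9 dots: C(8,2) = 28.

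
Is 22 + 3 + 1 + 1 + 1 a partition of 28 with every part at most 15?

No

The parts sum to 28, and the condition 'no summand exceeds 15' is violated.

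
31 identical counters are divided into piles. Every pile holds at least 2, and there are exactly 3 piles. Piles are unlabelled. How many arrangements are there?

A partial list (first 12 by largest part):
27 + 2 + 2
26 + 3 + 2
25 + 4 + 2
25 + 3 + 3
24 + 5 + 2
24 + 4 + 3
23 + 6 + 2
23 + 5 + 3
23 + 4 + 4
22 + 7 + 2
22 + 6 + 3
22 + 5 + 4
…and 53 more, for 65 total.

65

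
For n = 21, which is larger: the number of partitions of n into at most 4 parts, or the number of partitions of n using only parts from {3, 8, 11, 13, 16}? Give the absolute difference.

118

Partitions of 21 into at most 4 parts: 120.
Partitions of 21 using only parts from {3, 8, 11, 13, 16}: 2.
|120 − 2| = 118.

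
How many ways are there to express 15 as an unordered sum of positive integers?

Counting exhaustively, 176 partitions satisfy the conditions.

176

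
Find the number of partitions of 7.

15

The partitions of 7 that satisfy the conditions:
7
6, 1
5, 2
5, 1, 1
4, 3
4, 2, 1
4, 1, 1, 1
3, 3, 1
3, 2, 2
3, 2, 1, 1
3, 1, 1, 1, 1
2, 2, 2, 1
2, 2, 1, 1, 1
2, 1, 1, 1, 1, 1
1, 1, 1, 1, 1, 1, 1
That's 15 in total.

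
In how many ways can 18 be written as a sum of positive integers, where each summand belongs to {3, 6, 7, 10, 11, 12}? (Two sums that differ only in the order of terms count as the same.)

Listing the qualifying partitions of 18:
6, 12
3, 3, 12
7, 11
6, 6, 6
3, 3, 6, 6
3, 3, 3, 3, 6
3, 3, 3, 3, 3, 3
Counting gives 7.

7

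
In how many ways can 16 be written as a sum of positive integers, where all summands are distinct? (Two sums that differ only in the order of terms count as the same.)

There are too many to list fully; the first 12 (by largest part) are:
16
15+1
14+2
13+3
13+2+1
12+4
12+3+1
11+5
11+4+1
11+3+2
10+6
10+5+1
…and 20 more, for 32 total.

32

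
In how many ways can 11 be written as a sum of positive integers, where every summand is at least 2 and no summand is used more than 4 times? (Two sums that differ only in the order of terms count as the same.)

Enumerating:
11
9 + 2
8 + 3
7 + 4
7 + 2 + 2
6 + 5
6 + 3 + 2
5 + 4 + 2
5 + 3 + 3
5 + 2 + 2 + 2
4 + 4 + 3
4 + 3 + 2 + 2
3 + 3 + 3 + 2
3 + 2 + 2 + 2 + 2

14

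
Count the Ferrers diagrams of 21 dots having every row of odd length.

76

Enumerating by decreasing first part gives 76 partitions in all.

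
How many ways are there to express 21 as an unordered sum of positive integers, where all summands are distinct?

76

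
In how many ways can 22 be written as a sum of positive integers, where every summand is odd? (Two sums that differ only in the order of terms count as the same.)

Systematic enumeration (by largest part, then next-largest, …) yields 89.

89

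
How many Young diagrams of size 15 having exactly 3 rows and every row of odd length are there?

7

Listing the qualifying partitions of 15:
1 + 1 + 13
1 + 3 + 11
1 + 5 + 9
3 + 3 + 9
1 + 7 + 7
3 + 5 + 7
5 + 5 + 5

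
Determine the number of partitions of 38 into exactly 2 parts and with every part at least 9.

The partitions of 38 that satisfy the conditions:
29,9
28,10
27,11
26,12
25,13
24,14
23,15
22,16
21,17
20,18
19,19

11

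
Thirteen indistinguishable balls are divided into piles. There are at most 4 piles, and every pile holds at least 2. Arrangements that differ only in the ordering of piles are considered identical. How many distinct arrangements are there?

20

The partitions of 13 that satisfy the conditions:
13
11, 2
10, 3
9, 4
9, 2, 2
8, 5
8, 3, 2
7, 6
7, 4, 2
7, 3, 3
7, 2, 2, 2
6, 5, 2
6, 4, 3
6, 3, 2, 2
5, 5, 3
5, 4, 4
5, 4, 2, 2
5, 3, 3, 2
4, 4, 3, 2
4, 3, 3, 3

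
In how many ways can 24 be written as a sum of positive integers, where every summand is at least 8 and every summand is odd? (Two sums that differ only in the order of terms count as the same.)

2

Enumerating:
15+9
13+11
Counting gives 2.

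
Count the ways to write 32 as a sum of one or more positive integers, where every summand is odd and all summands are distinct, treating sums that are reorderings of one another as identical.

23

Enumerating:
31,1
29,3
27,5
25,7
23,9
23,5,3,1
21,11
21,7,3,1
19,13
19,9,3,1
19,7,5,1
17,15
17,11,3,1
17,9,5,1
17,7,5,3
15,13,3,1
15,11,5,1
15,9,7,1
15,9,5,3
13,11,7,1
13,11,5,3
13,9,7,3
11,9,7,5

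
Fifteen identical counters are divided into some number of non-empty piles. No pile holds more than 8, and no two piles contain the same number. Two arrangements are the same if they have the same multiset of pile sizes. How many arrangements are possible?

Listing the qualifying partitions of 15:
7+8
1+6+8
2+5+8
3+4+8
1+2+4+8
2+6+7
3+5+7
1+2+5+7
1+3+4+7
4+5+6
1+3+5+6
2+3+4+6
1+2+3+4+5

13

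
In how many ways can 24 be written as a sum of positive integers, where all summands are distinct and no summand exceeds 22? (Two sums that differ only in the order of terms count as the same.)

120

There are 120 such partitions.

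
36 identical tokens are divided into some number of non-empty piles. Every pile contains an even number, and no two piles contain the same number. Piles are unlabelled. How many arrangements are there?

46

A partial list (first 12 by largest part):
36
2 + 34
4 + 32
6 + 30
2 + 4 + 30
8 + 28
2 + 6 + 28
10 + 26
2 + 8 + 26
4 + 6 + 26
12 + 24
2 + 10 + 24
…and 34 more, for 46 total.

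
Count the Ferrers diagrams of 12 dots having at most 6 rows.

58

A partial list (first 12 by largest part):
12
11, 1
10, 2
10, 1, 1
9, 3
9, 2, 1
9, 1, 1, 1
8, 4
8, 3, 1
8, 2, 2
8, 2, 1, 1
8, 1, 1, 1, 1
…and 46 more, for 58 total.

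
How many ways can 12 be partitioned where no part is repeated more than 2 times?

36

A partial list (first 12 by largest part):
12
11, 1
10, 2
10, 1, 1
9, 3
9, 2, 1
8, 4
8, 3, 1
8, 2, 2
8, 2, 1, 1
7, 5
7, 4, 1
…and 24 more, for 36 total.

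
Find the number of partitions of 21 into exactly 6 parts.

A full systematic count gives 110.

110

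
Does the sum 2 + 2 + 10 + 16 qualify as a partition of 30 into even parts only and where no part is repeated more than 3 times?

The parts sum to 30, and the condition 'every summand is even' holds; the condition 'no summand is used more than 3 times' holds.

Yes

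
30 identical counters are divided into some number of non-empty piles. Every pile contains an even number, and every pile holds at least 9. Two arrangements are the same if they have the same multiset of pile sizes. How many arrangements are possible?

5

Enumerating:
30
20,10
18,12
16,14
10,10,10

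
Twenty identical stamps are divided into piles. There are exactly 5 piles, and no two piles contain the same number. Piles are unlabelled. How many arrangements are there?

7

Listing the qualifying partitions of 20:
10, 4, 3, 2, 1
9, 5, 3, 2, 1
8, 6, 3, 2, 1
8, 5, 4, 2, 1
7, 6, 4, 2, 1
7, 5, 4, 3, 1
6, 5, 4, 3, 2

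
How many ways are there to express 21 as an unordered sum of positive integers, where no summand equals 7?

657

Systematic enumeration (by largest part, then next-largest, …) yields 657.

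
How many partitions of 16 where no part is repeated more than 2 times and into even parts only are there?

They are:
16
14, 2
12, 4
12, 2, 2
10, 6
10, 4, 2
8, 8
8, 6, 2
8, 4, 4
8, 4, 2, 2
6, 6, 4
6, 6, 2, 2
6, 4, 4, 2

13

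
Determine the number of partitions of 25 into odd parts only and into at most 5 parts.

47

A partial list (first 12 by largest part):
25
23+1+1
21+3+1
21+1+1+1+1
19+5+1
19+3+3
19+3+1+1+1
17+7+1
17+5+3
17+5+1+1+1
17+3+3+1+1
15+9+1
…and 35 more, for 47 total.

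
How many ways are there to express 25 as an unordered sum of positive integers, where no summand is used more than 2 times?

513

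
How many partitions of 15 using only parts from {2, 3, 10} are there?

4

The partitions of 15 that satisfy the conditions:
10 + 3 + 2
3 + 3 + 3 + 3 + 3
3 + 3 + 3 + 2 + 2 + 2
3 + 2 + 2 + 2 + 2 + 2 + 2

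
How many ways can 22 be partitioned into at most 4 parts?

136

Direct enumeration gives 136 partitions.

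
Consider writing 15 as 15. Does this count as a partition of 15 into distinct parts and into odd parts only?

The parts sum to 15, and the condition 'all summands are distinct' holds; the condition 'every summand is odd' holds.

Yes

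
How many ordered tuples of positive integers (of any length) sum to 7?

The number of compositions of n is 2^(n−1); here 2^6 = 64.

64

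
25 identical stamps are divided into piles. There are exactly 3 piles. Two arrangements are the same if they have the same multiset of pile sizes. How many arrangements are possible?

52

A partial list (first 12 by largest part):
1+1+23
1+2+22
1+3+21
2+2+21
1+4+20
2+3+20
1+5+19
2+4+19
3+3+19
1+6+18
2+5+18
3+4+18
…and 40 more, for 52 total.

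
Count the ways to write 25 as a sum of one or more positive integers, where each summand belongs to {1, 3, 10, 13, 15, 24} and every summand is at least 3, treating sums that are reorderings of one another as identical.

The partitions of 25 that satisfy the conditions:
15, 10
13, 3, 3, 3, 3
10, 3, 3, 3, 3, 3
That's 3 in total.

3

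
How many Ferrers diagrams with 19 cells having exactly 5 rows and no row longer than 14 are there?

69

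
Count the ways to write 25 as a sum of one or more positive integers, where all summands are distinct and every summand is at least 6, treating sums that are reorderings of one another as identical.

12

Listing the qualifying partitions of 25:
25
6+19
7+18
8+17
9+16
10+15
11+14
12+13
6+7+12
6+8+11
6+9+10
7+8+10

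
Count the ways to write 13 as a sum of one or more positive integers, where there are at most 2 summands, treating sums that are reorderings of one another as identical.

7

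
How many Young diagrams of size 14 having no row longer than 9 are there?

123

There are 123 such partitions.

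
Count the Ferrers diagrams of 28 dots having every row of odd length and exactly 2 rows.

Listing the qualifying partitions of 28:
27 + 1
25 + 3
23 + 5
21 + 7
19 + 9
17 + 11
15 + 13
That's 7 in total.

7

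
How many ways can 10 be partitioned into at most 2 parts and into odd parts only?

They are:
9,1
7,3
5,5

3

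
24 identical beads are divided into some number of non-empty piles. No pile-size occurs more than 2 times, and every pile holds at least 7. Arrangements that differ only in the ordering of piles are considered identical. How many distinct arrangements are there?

Listing the qualifying partitions of 24:
24
17 + 7
16 + 8
15 + 9
14 + 10
13 + 11
12 + 12
10 + 7 + 7
9 + 8 + 7
Counting gives 9.

9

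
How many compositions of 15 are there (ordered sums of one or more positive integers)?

16384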